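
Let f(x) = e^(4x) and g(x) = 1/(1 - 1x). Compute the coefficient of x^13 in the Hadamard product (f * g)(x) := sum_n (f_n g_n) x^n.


Expanding: f_k = 4^k/k! (from e^(4x)) and g_k = 1^k (from 1/(1 - 1x)). So the Hadamard coefficient (f * g)_k = 4^k 1^k / k! = (4)^k / k!.
For k = 13: 4^13/13! = 67108864/6227020800 = 65536/6081075.

65536/6081075


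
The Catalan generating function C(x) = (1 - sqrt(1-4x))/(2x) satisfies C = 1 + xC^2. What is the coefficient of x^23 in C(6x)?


Substituting x -> 6x scales the n-th coefficient by 6^n, so [x^23] C(6x) = 6^23 * C_23.
C_23 = C(2*23, 23)/(24) = 8233430727600/24 = 343059613650.
So 6^23 * 343059613650 = 789730223053602816 * 343059613650 = 270924545208497305297512038400.

270924545208497305297512038400


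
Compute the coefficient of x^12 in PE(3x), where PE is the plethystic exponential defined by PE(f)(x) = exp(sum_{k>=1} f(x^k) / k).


With f(x) = 3x, the exponent is sum_{k>=1} 3 x^k / k = 3 * (-ln(1 - x)). Exponentiating:
PE(3x) = exp(-3 ln(1 - x)) = 1/(1 - x)^3.
By the negative binomial expansion, [x^n] 1/(1 - x)^3 = C(n + 2, 2).
For n = 12: C(14, 2) = 91.

91


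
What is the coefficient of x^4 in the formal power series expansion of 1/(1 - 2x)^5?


The general identity 1/(1 - c x)^r = sum_{k>=0} c^k C(k + r - 1, r - 1) x^k follows by substituting y = c x into 1/(1 - y)^r = sum_{k>=0} C(k + r - 1, r - 1) y^k.
For c = 2, r = 5, k = 4:
2^4 * C(8, 4) = 16 * 70 = 1120.

1120


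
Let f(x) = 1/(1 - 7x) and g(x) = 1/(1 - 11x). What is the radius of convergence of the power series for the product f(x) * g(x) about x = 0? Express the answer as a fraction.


The radius of 1/(1 - 7x) is 1/7 (nearest singularity at x = 1/7), and the radius of 1/(1 - 11x) is 1/11.
The product f(x)*g(x) = 1/((1 - 7x)(1 - 11x)) has singularities at both 1/7 and 1/11, so its radius of convergence is the distance to the nearest one:
min(1/7, 1/11) = 1/11.

1/11


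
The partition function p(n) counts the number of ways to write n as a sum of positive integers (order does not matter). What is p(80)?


Using the generating function prod_{k>=1} 1/(1-x^k), we compute p(80).
By dynamic programming over parts 1 through 80:
p(80) = 15796476

15796476


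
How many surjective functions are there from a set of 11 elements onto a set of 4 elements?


By inclusion-exclusion on which target elements are missed, the number of surjections from an n-set onto a k-set is
surj(n, k) = sum_{j=0}^{k} (-1)^j C(k, j) (k - j)^n.
Equivalently surj(n, k) = k! * S(n, k), where S(n, k) is the Stirling number of the second kind.
For n = 11, k = 4:
S(11, 4) = 145750, so
surj = 4! * 145750 = 24 * 145750 = 3498000.

3498000


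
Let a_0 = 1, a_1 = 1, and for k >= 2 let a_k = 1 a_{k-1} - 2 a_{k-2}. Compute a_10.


Iterating the recurrence forward:
a_0 = 1
a_1 = 1
a_2 = 1*1 - 2*1 = -1
a_3 = 1*-1 - 2*1 = -3
a_4 = 1*-3 - 2*-1 = -1
a_5 = 1*-1 - 2*-3 = 5
a_6 = 1*5 - 2*-1 = 7
a_7 = 1*7 - 2*5 = -3
a_8 = 1*-3 - 2*7 = -17
a_9 = 1*-17 - 2*-3 = -11
a_10 = 1*-11 - 2*-17 = 23
So a_10 = 23.

23


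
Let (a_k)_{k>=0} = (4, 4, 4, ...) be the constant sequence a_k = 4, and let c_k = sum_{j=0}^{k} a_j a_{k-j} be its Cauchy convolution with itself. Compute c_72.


Since a_j = 4 for all j >= 0, the convolution sum becomes
c_k = sum_{j=0}^{k} 4 * 4 = 16 * (k + 1).
Equivalently, the generating function of (a_k) is 4/(1 - x) and its square is 16/(1 - x)^2 = sum_{k>=0} 16(k + 1) x^k.
For k = 72: 16 * 73 = 1168.

1168


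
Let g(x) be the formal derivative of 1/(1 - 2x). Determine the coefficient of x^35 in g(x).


Differentiate termwise: d/dx sum_{k>=0} 2^k x^k = sum_{k>=1} k 2^k x^(k-1) = sum_{j>=0} (j+1) 2^(j+1) x^j.
Equivalently, d/dx [1/(1 - 2x)] = 2/(1 - 2x)^2.
For j = 35: 36 * 2^36 = 36 * 68719476736 = 2473901162496.

2473901162496


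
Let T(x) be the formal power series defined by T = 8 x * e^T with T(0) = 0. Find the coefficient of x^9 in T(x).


Apply the Lagrange inversion formula: if T = 8 x * phi(T) with phi(t) = e^t, then
[x^n] T = 8^n * (1/n) [t^(n-1)] phi(t)^n = 8^n * (1/n) [t^(n-1)] e^(n t) = 8^n * (1/n) * n^(n-1) / (n-1)! = 8^n * n^(n-1) / n!.
When c = 1 this is the Cayley count of rooted labeled trees on n vertices, divided by n!.
For n = 9: 8^9 * 9^8 / 9! = 134217728 * 43046721/362880 = 557256278016/35.

557256278016/35


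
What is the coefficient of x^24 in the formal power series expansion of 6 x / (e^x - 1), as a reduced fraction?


The exponential generating function for Bernoulli numbers is
x / (e^x - 1) = sum_{k>=0} B_k x^k / k!.
So the coefficient of x^24 in 6 x / (e^x - 1) is 6 B_24 / 24!.
Computing: B_24 = -236364091/2730, 24! = 620448401733239439360000, giving
6 * -236364091/2730 / 620448401733239439360000 = -236364091/282304022788623944908800000.

-236364091/282304022788623944908800000


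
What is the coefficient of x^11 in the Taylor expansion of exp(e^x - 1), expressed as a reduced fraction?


exp(e^x - 1) = sum_{k>=0} Bell_k x^k / k!, where Bell_k is the k-th Bell number.
So the coefficient of x^11 is Bell_11 / 11!.
Computing: Bell_11 = 678570 and 11! = 39916800, giving
678570/39916800 = 22619/1330560.

22619/1330560


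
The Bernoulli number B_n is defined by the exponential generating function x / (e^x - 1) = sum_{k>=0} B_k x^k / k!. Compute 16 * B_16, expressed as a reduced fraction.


Bernoulli numbers can also be computed recursively via B_0 = 1 and sum_{j=0}^{m} C(m+1, j) B_j = 0 for m >= 1. Odd-index Bernoulli numbers vanish for k >= 3.
Computing B_16 = -3617/510, so 16 * B_16 = 16 * -3617/510 = -28936/255.

-28936/255


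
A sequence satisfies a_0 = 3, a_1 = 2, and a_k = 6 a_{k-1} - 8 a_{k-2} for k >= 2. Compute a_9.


The characteristic equation is t^2 - 6 t + 8 = 0, with roots r_1 = 4 and r_2 = 2 (so c_1 = r_1 + r_2, c_2 = -r_1 r_2 as required).
One can use the closed form a_n = A r_1^n + B r_2^n, but direct iteration is more reliable:
a_0 = 3, a_1 = 2, a_2 = -12, a_3 = -88, a_4 = -432, a_5 = -1888, a_6 = -7872, a_7 = -32128, a_8 = -129792, a_9 = -521728.
So a_9 = -521728.

-521728


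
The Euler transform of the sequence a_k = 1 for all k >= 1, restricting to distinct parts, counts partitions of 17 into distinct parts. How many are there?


Partitions of 17 into distinct parts can be computed via generating function.
Product (1+x)(1+x^2)(1+x^3)...
The coefficient of x^17 = 38

38


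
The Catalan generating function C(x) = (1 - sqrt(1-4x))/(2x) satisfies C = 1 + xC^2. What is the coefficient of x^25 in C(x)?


Substituting x -> x scales the n-th coefficient by 1, so [x^25] C(x) = C_25.
C_25 = C(2*25, 25)/(26) = 126410606437752/26 = 4861946401452.
= 4861946401452.

4861946401452


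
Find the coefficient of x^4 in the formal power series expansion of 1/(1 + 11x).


Write 1/(1 + c x) = 1/(1 - (-c) x) and apply the geometric-series identity
1/(1 - y) = sum_{k>=0} y^k to get 1/(1 + c x) = sum_{k>=0} (-c)^k x^k.
So the coefficient of x^k is (-c)^k = (-1)^k * c^k.
Here c = 11 and k = 4:
(-11)^4 = 1 * 14641 = 14641

14641


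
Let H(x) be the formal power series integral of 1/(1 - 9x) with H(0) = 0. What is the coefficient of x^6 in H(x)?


1/(1 - 9x) = sum_{k>=0} 9^k x^k. Integrating termwise with H(0) = 0:
H(x) = sum_{k>=0} 9^k x^(k+1) / (k+1) = sum_{m>=1} 9^(m-1) x^m / m.
For m = 6: 9^5/6 = 59049/6 = 19683/2.

19683/2


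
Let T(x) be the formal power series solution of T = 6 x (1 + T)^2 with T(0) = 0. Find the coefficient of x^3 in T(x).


Apply the Lagrange inversion formula: if T = 6 x * phi(T) with phi(t) = (1 + t)^2, then [x^n] T = 6^n * (1/n) [t^(n-1)] phi(t)^n = 6^n * (1/n) [t^(n-1)] (1 + t)^(2n) = 6^n * (1/n) C(2n, n-1).
Using the identity C(2n, n-1) = C(2n, n) * n / (n+1), the unscaled factor equals C(2n, n) / (n+1) = C_n, the n-th Catalan number.
For n = 3: C_3 = C(6, 3) / 4 = 20/4 = 5.
With the 6^3 = 216 factor, the coefficient is 216 * 5 = 1080.

1080


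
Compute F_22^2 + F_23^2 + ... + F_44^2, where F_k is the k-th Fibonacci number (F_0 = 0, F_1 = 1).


There is a standard identity sum_{k=0}^{N} F_k^2 = F_N * F_{N+1} (proved inductively from the telescoping relation F_k^2 = F_k F_{k+1} - F_{k-1} F_k). Then
sum_{k=22}^{44} F_k^2 = F_44 F_45 - F_21 F_22.
Computing: F_44 = 701408733, F_45 = 1134903170, F_21 = 10946, F_22 = 17711.
Sum = 701408733 * 1134903170 - 10946 * 17711 = 796030994353519004.

796030994353519004


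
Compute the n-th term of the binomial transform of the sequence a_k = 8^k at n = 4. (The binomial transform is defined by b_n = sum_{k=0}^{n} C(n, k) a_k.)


With a_k = 8^k, b_n = sum_{k=0}^{n} C(n, k) 8^k = (1 + 8)^n by the binomial theorem.
For n = 4: (1 + 8)^4 = 9^4 = 6561.

6561


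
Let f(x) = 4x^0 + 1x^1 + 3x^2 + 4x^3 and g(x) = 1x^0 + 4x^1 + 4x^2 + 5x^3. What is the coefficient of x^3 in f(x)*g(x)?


Cauchy product at x^3:
4*5 + 1*4 + 3*4 + 4*1
= 40

40


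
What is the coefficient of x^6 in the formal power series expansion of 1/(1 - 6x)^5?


The general identity 1/(1 - c x)^r = sum_{k>=0} c^k C(k + r - 1, r - 1) x^k follows by substituting y = c x into 1/(1 - y)^r = sum_{k>=0} C(k + r - 1, r - 1) y^k.
For c = 6, r = 5, k = 6:
6^6 * C(10, 4) = 46656 * 210 = 9797760.

9797760


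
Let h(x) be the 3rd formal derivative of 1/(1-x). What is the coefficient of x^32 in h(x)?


Differentiating 3 times: d^3/dx^3 [1/(1-x)] = 3!/(1-x)^4.
The expansion 1/(1-x)^4 = sum_{k>=0} C(k+3, 3) x^k, so the coefficient of x^n in 3!/(1-x)^4 is 3! * C(n+3, 3).
For n = 32: 6 * C(35, 3) = 6 * 6545 = 39270

39270


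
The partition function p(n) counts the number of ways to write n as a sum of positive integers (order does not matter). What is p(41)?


Using the generating function prod_{k>=1} 1/(1-x^k), we compute p(41).
By dynamic programming over parts 1 through 41:
p(41) = 44583

44583


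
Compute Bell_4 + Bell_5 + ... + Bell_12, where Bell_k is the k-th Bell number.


Recall Bell_k counts set partitions of a k-set (with Bell_0 = 1 by convention).
Bell_4 through Bell_12: 15, 52, 203, 877, 4140, 21147, 115975, 678570, 4213597
Sum = 15 + 52 + 203 + 877 + 4140 + 21147 + 115975 + 678570 + 4213597 = 5034576.

5034576


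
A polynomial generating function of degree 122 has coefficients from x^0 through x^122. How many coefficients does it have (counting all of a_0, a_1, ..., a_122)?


A polynomial of degree 122 takes the form a_0 + a_1 x + ... + a_122 x^122.
The number of coefficients is 122 + 1 = 123.

123


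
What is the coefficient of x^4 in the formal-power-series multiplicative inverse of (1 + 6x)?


The inverse is 1/(1 + 6x). Apply the geometric identity 1/(1 - y) = sum_{k>=0} y^k with y = -6x:
1/(1 + 6x) = sum_{k>=0} (-6)^k x^k.
So the coefficient of x^4 is (-6)^4 = 1296.

1296


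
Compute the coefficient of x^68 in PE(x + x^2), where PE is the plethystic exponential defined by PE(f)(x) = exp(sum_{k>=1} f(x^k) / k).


With f(x) = x + x^2, the exponent is sum_{k>=1} (x^k + x^(2k)) / k = -ln(1 - x) - ln(1 - x^2). Exponentiating:
PE(x + x^2) = 1 / ((1 - x)(1 - x^2)).
This is the generating function for partitions of n into parts of size 1 or 2. The number of 2's can be any j in 0..34, and the rest are 1's, so
[x^68] = floor(68/2) + 1 = 35.

35


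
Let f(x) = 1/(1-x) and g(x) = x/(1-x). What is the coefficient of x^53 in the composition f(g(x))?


First simplify the composition: f(g(x)) = 1/(1 - x/(1-x)) = (1-x)/((1-x) - x) = (1-x)/(1-2x).
Now extract the coefficient. Write (1-x)/(1-2x) = 1/(1-2x) - x/(1-2x).
The coefficient of x^n in 1/(1-2x) is 2^n, and in x/(1-2x) is 2^(n-1) (for n >= 1).
So the coefficient of x^53 is 2^53 - 2^52 = 9007199254740992 - 4503599627370496 = 4503599627370496.

4503599627370496


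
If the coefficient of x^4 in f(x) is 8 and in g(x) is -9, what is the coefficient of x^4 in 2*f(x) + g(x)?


Scalar multiplication scales coefficients: 2 * 8 = 16.
Then add the g coefficient: 16 + -9
= 7

7


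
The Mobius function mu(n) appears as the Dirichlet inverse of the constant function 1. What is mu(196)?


196 has a squared prime factor, so mu(196) = 0.
Factorization reveals a repeated prime.

0


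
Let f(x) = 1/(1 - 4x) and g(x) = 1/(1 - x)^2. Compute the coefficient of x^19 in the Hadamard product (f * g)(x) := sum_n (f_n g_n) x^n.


f has coefficients f_k = 4^k. For g = 1/(1 - x)^2 the coefficient is g_k = C(k + 1, 1) = k + 1. The Hadamard coefficient is (f * g)_k = 4^k * (k + 1).
For k = 19: 4^19 * 20 = 274877906944 * 20 = 5497558138880.

5497558138880


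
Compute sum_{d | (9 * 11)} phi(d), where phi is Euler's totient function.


First, 9 * 11 = 99. One classical identity is sum_{d | n} phi(d) = n (each k in [1, n] has a unique gcd with n, and among the k's with gcd(k, n) = n/d there are phi(d) of them). So the sum equals 99. We also verify directly:
Divisors of 99: 1, 3, 9, 11, 33, 99.
phi values: 1, 2, 6, 10, 20, 60.
Sum = 99.

99


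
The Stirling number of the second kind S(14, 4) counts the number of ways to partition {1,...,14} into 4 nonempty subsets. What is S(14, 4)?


Using the explicit formula S(n,k) = (1/k!) sum_{j=0}^{k} (-1)^(k-j) C(k,j) j^n:
S(14, 4) = 10391745
Equivalently, S(n,k) is n! times the coefficient of x^n in the EGF (e^x - 1)^k / k!.

10391745


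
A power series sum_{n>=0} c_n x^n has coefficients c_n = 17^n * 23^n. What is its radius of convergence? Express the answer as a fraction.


By the root test (Cauchy-Hadamard), the radius is R = 1 / limsup_n |c_n|^(1/n).
Here |c_n|^(1/n) = (17^n * 23^n)^(1/n) = 17 * 23 = 391 for all n.
So R = 1/391 = 1/391.

1/391


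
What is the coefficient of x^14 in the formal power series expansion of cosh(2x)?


The Maclaurin series is cosh(t) = sum_{m>=0} t^(2m) / (2m)!, so substituting t = 2x, only even powers of x are nonzero, with coefficient of x^(2m) equal to 2^(2m) / (2m)!.
For x^14 the coefficient is 2^14/14! = 16384/87178291200 = 8/42567525.

8/42567525


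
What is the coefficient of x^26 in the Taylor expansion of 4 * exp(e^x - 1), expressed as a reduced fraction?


exp(e^x - 1) = sum_{k>=0} Bell_k x^k / k!, where Bell_k is the k-th Bell number.
So the coefficient of x^26 is 4 * Bell_26 / 26!.
Computing: Bell_26 = 49631246523618756274 and 26! = 403291461126605635584000000, giving
4 * 49631246523618756274/403291461126605635584000000 = 1459742544812316361/2965378390636806144000000.

1459742544812316361/2965378390636806144000000


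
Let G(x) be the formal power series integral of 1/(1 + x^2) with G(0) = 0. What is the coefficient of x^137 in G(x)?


1/(1 + x^2) = sum_{j>=0} (-1)^j x^(2j). Integrating termwise with G(0) = 0:
G(x) = sum_{j>=0} (-1)^j x^(2j+1) / (2j+1) = arctan(x).
Only odd powers are nonzero. For x^137 write 137 = 2*68 + 1, giving
(-1)^68 / 137 = 1/137 = 1/137.

1/137


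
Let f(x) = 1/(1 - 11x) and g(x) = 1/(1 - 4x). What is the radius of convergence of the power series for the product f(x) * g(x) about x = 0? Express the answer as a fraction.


The radius of 1/(1 - 11x) is 1/11 (nearest singularity at x = 1/11), and the radius of 1/(1 - 4x) is 1/4.
The product f(x)*g(x) = 1/((1 - 11x)(1 - 4x)) has singularities at both 1/11 and 1/4, so its radius of convergence is the distance to the nearest one:
min(1/11, 1/4) = 1/11.

1/11


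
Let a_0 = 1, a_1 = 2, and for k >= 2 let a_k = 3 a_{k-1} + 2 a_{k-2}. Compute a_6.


Iterating the recurrence forward:
a_0 = 1
a_1 = 2
a_2 = 3*2 + 2*1 = 8
a_3 = 3*8 + 2*2 = 28
a_4 = 3*28 + 2*8 = 100
a_5 = 3*100 + 2*28 = 356
a_6 = 3*356 + 2*100 = 1268
So a_6 = 1268.

1268


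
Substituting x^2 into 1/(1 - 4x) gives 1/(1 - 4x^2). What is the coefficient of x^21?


Since 1/(1 - 4x^2) only has even powers of x,
the coefficient of x^21 (odd) is 0.

0


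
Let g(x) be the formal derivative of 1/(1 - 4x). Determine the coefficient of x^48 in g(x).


Differentiate termwise: d/dx sum_{k>=0} 4^k x^k = sum_{k>=1} k 4^k x^(k-1) = sum_{j>=0} (j+1) 4^(j+1) x^j.
Equivalently, d/dx [1/(1 - 4x)] = 4/(1 - 4x)^2.
For j = 48: 49 * 4^49 = 49 * 316912650057057350374175801344 = 15528719852795810168334614265856.

15528719852795810168334614265856


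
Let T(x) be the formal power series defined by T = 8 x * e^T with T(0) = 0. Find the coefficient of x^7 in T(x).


Apply the Lagrange inversion formula: if T = 8 x * phi(T) with phi(t) = e^t, then
[x^n] T = 8^n * (1/n) [t^(n-1)] phi(t)^n = 8^n * (1/n) [t^(n-1)] e^(n t) = 8^n * (1/n) * n^(n-1) / (n-1)! = 8^n * n^(n-1) / n!.
When c = 1 this is the Cayley count of rooted labeled trees on n vertices, divided by n!.
For n = 7: 8^7 * 7^6 / 7! = 2097152 * 117649/5040 = 2202927104/45.

2202927104/45


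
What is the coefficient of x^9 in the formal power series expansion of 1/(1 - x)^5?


The expansion 1/(1 - x)^r = sum_{k>=0} C(k + r - 1, r - 1) x^k follows from the multiset / negative-binomial theorem (or from repeated differentiation of the geometric series).
For r = 5 and k = 9:
C(13, 4) = 6227020800 / (24 * 362880) = 715.

715


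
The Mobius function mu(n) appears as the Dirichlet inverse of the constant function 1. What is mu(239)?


239 = 239 (all distinct primes).
mu(239) = (-1)^1 = -1

-1


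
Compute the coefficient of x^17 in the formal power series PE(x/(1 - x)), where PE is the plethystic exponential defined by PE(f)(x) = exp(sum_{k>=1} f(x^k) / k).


For f(x) = x/(1 - x) we have
sum_{k>=1} f(x^k) / k = sum_{k>=1} (1/k) * x^k / (1 - x^k) = sum_{k, m >= 1} x^(k m) / k,
which after exponentiating simplifies to
PE(x/(1 - x)) = prod_{k>=1} 1 / (1 - x^k).
This is the generating function for the partition function p(n), so the coefficient of x^17 is p(17).
Computing p(17) by dynamic programming over parts 1, 2, ..., 17: p(17) = 297.

297


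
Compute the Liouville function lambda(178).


The Liouville function is lambda(k) = (-1)^Omega(k), where Omega(k) counts the prime factors of k with multiplicity.
Factoring: 178 = 2 * 89, so Omega(178) = 2.
lambda(178) = (-1)^2 = 1.

1


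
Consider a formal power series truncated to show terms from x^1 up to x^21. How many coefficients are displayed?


From x^1 to x^21 inclusive, the count is 21 - 1 + 1 = 21.

21


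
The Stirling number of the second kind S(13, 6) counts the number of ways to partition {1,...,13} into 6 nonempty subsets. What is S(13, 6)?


Using the explicit formula S(n,k) = (1/k!) sum_{j=0}^{k} (-1)^(k-j) C(k,j) j^n:
S(13, 6) = 9321312
Equivalently, S(n,k) is n! times the coefficient of x^n in the EGF (e^x - 1)^k / k!.

9321312


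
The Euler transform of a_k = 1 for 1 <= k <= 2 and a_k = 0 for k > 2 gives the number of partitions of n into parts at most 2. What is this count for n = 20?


Partitions of 20 into parts at most 2:
Using generating function (1-x)^(-1)(1-x^2)^(-1),
the coefficient of x^20 = 11

11


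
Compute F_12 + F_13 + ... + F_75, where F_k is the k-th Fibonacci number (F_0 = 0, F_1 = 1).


Use the identity sum_{k=0}^{N} F_k = F_{N+2} - 1 (which follows from F_{k+2} - F_{k+1} = F_k). Then
sum_{k=12}^{75} F_k = (F_{77} - 1) - (F_{13} - 1) = F_{77} - F_{13}.
Computing: F_{77} = 5527939700884757, F_{13} = 233, so
Sum = 5527939700884757 - 233 = 5527939700884524.

5527939700884524


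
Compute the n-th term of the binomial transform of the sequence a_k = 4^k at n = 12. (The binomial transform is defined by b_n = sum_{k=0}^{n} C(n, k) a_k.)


With a_k = 4^k, b_n = sum_{k=0}^{n} C(n, k) 4^k = (1 + 4)^n by the binomial theorem.
For n = 12: (1 + 4)^12 = 5^12 = 244140625.

244140625


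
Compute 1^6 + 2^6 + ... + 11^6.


This power sum has a closed form given by Faulhaber's formula
sum_{k=1}^{m} k^p = (1 / (p + 1)) * sum_{j=0}^{p} C(p + 1, j) B_j m^(p + 1 - j),
but for small m direct computation is fastest:
1 + 64 + 729 + 4096 + 15625 + 46656 + 117649 + 262144 + 531441 + 1000000 + 1771561 = 3749966.

3749966


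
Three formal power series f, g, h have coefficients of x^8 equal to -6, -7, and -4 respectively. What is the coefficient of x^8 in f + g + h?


Series addition is componentwise:
-6 + -7 + -4
= -17

-17


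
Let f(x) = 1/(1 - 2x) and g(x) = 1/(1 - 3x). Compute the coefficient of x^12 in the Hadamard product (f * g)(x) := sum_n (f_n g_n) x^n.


f has coefficients f_k = 2^k and g has coefficients g_k = 3^k, so the Hadamard product has coefficient (f*g)_k = 2^k * 3^k = 6^k.
For k = 12: 6^12 = 2176782336.

2176782336


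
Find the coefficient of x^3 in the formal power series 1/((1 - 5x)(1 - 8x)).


By partial fractions or Cauchy convolution:
The coefficient equals sum_{k=0}^{3} 5^k * 8^(3-k).
= 1157

1157


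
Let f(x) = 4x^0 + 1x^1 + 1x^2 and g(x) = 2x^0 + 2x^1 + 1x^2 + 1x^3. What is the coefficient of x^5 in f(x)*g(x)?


Cauchy product at x^5:
1*1
= 1

1


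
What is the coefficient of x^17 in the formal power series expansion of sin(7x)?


The Maclaurin series is sin(t) = sum_{k>=0} (-1)^k t^(2k+1) / (2k+1)!, so substituting t = 7x, only odd powers of x are nonzero, with coefficient of x^(2k+1) equal to (-1)^k 7^(2k+1) / (2k+1)!.
Write 17 = 2*8 + 1, giving the coefficient (-1)^8 * 7^17 / 17! = 232630513987207/355687428096000 = 4747561509943/7258927104000.

4747561509943/7258927104000


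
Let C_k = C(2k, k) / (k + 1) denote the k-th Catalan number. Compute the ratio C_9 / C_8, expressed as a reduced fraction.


Using C_k = (2k)! / (k! (k+1)!), the ratio C_{k+1}/C_k simplifies to
C_{k+1}/C_k = [(2k+2)! / ((k+1)! (k+2)!)] * [k! (k+1)! / (2k)!]
 = (2k+2)(2k+1) / ((k+1)(k+2)) = 2(2k+1) / (k+2).
For k = 8: 2(2*8 + 1) / (8 + 2) = 34/10 = 17/5.

17/5


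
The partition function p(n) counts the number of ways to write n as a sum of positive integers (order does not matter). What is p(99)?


Using the generating function prod_{k>=1} 1/(1-x^k), we compute p(99).
By dynamic programming over parts 1 through 99:
p(99) = 169229875

169229875


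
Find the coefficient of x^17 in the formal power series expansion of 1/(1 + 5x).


Write 1/(1 + c x) = 1/(1 - (-c) x) and apply the geometric-series identity
1/(1 - y) = sum_{k>=0} y^k to get 1/(1 + c x) = sum_{k>=0} (-c)^k x^k.
So the coefficient of x^k is (-c)^k = (-1)^k * c^k.
Here c = 5 and k = 17:
(-5)^17 = -1 * 762939453125 = -762939453125

-762939453125


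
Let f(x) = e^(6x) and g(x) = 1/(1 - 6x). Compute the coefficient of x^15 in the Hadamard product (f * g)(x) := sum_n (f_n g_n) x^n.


Expanding: f_k = 6^k/k! (from e^(6x)) and g_k = 6^k (from 1/(1 - 6x)). So the Hadamard coefficient (f * g)_k = 6^k 6^k / k! = (36)^k / k!.
For k = 15: 36^15/15! = 221073919720733357899776/1307674368000 = 148074416822550528/875875.

148074416822550528/875875


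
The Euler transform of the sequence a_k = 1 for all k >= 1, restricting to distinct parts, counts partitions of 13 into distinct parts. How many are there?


Partitions of 13 into distinct parts can be computed via generating function.
Product (1+x)(1+x^2)(1+x^3)...
The coefficient of x^13 = 18

18


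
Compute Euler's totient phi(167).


phi(n) counts integers in [1, n] coprime to n. Using the multiplicative formula phi(n) = n * prod_{p | n} (1 - 1/p):
167 = 167, so
phi(167) = 167 * (1 - 1/167) = 166.

166


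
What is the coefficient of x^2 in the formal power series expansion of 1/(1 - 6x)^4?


The general identity 1/(1 - c x)^r = sum_{k>=0} c^k C(k + r - 1, r - 1) x^k follows by substituting y = c x into 1/(1 - y)^r = sum_{k>=0} C(k + r - 1, r - 1) y^k.
For c = 6, r = 4, k = 2:
6^2 * C(5, 3) = 36 * 10 = 360.

360


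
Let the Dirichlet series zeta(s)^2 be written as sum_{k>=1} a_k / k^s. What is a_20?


The Dirichlet convolution of the constant function 1 with itself gives (1 * 1)(k) = sum_{d | k} 1 = d(k), the number of positive divisors of k.
Since zeta(s) = sum_{k>=1} 1/k^s, we have zeta(s)^2 = sum_{k>=1} d(k)/k^s, so a_k = d(k).
For k = 20: the divisors are 1, 2, 4, 5, 10, 20.
Count = 6.

6


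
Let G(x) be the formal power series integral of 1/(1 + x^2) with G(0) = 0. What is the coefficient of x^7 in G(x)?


1/(1 + x^2) = sum_{j>=0} (-1)^j x^(2j). Integrating termwise with G(0) = 0:
G(x) = sum_{j>=0} (-1)^j x^(2j+1) / (2j+1) = arctan(x).
Only odd powers are nonzero. For x^7 write 7 = 2*3 + 1, giving
(-1)^3 / 7 = -1/7 = -1/7.

-1/7


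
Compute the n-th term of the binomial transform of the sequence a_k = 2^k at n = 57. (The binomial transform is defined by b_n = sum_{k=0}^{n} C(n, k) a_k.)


With a_k = 2^k, b_n = sum_{k=0}^{n} C(n, k) 2^k = (1 + 2)^n by the binomial theorem.
For n = 57: (1 + 2)^57 = 3^57 = 1570042899082081611640534563.

1570042899082081611640534563


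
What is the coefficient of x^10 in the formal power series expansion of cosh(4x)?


The Maclaurin series is cosh(t) = sum_{m>=0} t^(2m) / (2m)!, so substituting t = 4x, only even powers of x are nonzero, with coefficient of x^(2m) equal to 4^(2m) / (2m)!.
For x^10 the coefficient is 4^10/10! = 1048576/3628800 = 4096/14175.

4096/14175


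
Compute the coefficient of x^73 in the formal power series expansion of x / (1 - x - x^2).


Let f(x) = sum_{k>=0} a_k x^k. Multiplying f(x) * (1 - x - x^2) = x and matching coefficients gives a_0 = 0, a_1 = 1, and a_k = a_{k-1} + a_{k-2} for k >= 2. These are the Fibonacci numbers F_k.
Iterating from F_0 = 0, F_1 = 1:
F_0=0, F_1=1, F_2=1, F_3=2, F_4=3, F_5=5, F_6=8, F_7=13, F_8=21, F_9=34, ...
F_73 = 806515533049393.

806515533049393


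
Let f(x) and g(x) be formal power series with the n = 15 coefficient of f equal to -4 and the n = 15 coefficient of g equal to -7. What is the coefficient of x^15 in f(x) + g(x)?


Addition of formal power series is termwise.
The coefficient of x^15 in f + g = -4 + -7
= -11

-11


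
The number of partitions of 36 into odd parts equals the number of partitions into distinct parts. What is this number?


Computing partitions of 36 into odd parts (1, 3, 5, ...):
Using the generating function prod_{k>=0} 1/(1-x^(2k+1)),
the count is 668

668


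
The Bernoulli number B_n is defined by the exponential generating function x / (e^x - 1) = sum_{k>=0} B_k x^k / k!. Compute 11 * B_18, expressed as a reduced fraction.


Bernoulli numbers can also be computed recursively via B_0 = 1 and sum_{j=0}^{m} C(m+1, j) B_j = 0 for m >= 1. Odd-index Bernoulli numbers vanish for k >= 3.
Computing B_18 = 43867/798, so 11 * B_18 = 11 * 43867/798 = 482537/798.

482537/798


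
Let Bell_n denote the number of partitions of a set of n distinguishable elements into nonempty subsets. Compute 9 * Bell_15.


Bell_15 can be computed from the Bell triangle or from Dobinski's identity Bell_n = (1/e) * sum_{k>=0} k^n / k!.
Computing Bell_15 = 1382958545.
Then 9 * 1382958545 = 12446626905.

12446626905


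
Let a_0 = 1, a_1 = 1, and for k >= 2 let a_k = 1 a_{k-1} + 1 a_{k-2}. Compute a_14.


Iterating the recurrence forward:
a_0 = 1
a_1 = 1
a_2 = 1*1 + 1*1 = 2
a_3 = 1*2 + 1*1 = 3
a_4 = 1*3 + 1*2 = 5
a_5 = 1*5 + 1*3 = 8
a_6 = 1*8 + 1*5 = 13
a_7 = 1*13 + 1*8 = 21
a_8 = 1*21 + 1*13 = 34
a_9 = 1*34 + 1*21 = 55
a_10 = 1*55 + 1*34 = 89
a_11 = 1*89 + 1*55 = 144
a_12 = 1*144 + 1*89 = 233
a_13 = 1*233 + 1*144 = 377
a_14 = 1*377 + 1*233 = 610
So a_14 = 610.

610


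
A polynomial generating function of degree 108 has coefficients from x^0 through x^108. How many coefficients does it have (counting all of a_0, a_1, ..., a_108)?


A polynomial of degree 108 takes the form a_0 + a_1 x + ... + a_108 x^108.
The number of coefficients is 108 + 1 = 109.

109


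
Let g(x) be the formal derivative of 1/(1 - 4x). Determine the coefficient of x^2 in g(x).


Differentiate termwise: d/dx sum_{k>=0} 4^k x^k = sum_{k>=1} k 4^k x^(k-1) = sum_{j>=0} (j+1) 4^(j+1) x^j.
Equivalently, d/dx [1/(1 - 4x)] = 4/(1 - 4x)^2.
For j = 2: 3 * 4^3 = 3 * 64 = 192.

192


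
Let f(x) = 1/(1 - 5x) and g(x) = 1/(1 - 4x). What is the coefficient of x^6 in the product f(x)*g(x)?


The coefficient of x^n in f*g is the Cauchy product: sum_{k=0}^{n} a^k * b^(n-k).
With a=5, b=4, n=6:
sum_{k=0}^{6} 5^k * 4^(6-k)
= 61741

61741


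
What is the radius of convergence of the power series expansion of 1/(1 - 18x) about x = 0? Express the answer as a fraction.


Expanding 1/(1 - 18x) = sum_{k>=0} 18^k x^k, the series converges when |18x| < 1, i.e., |x| < 1/18.
So the radius of convergence is 1/18 = 1/18.

1/18


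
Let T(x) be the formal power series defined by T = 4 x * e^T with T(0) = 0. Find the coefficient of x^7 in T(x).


Apply the Lagrange inversion formula: if T = 4 x * phi(T) with phi(t) = e^t, then
[x^n] T = 4^n * (1/n) [t^(n-1)] phi(t)^n = 4^n * (1/n) [t^(n-1)] e^(n t) = 4^n * (1/n) * n^(n-1) / (n-1)! = 4^n * n^(n-1) / n!.
When c = 1 this is the Cayley count of rooted labeled trees on n vertices, divided by n!.
For n = 7: 4^7 * 7^6 / 7! = 16384 * 117649/5040 = 17210368/45.

17210368/45


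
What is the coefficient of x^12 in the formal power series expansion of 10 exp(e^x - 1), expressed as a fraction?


exp(e^x - 1) is the exponential generating function for the Bell numbers Bell_k: exp(e^x - 1) = sum_{k>=0} Bell_k x^k / k!.
So the coefficient of x^12 in 10 exp(e^x - 1) is 10 Bell_12 / 12!.
Computing: Bell_12 = 4213597 and 12! = 479001600, giving
10 * 4213597/479001600 = 4213597/47900160.

4213597/47900160


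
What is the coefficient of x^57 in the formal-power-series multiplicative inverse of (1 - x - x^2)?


Let the inverse be f(x) = sum_{k>=0} a_k x^k. From f(x) * (1 - x - x^2) = 1 and matching coefficients:
 x^0: a_0 = 1.
 x^1: a_1 - a_0 = 0, so a_1 = 1.
 x^k (k >= 2): a_k - a_{k-1} - a_{k-2} = 0, i.e. a_k = a_{k-1} + a_{k-2}.
This is the Fibonacci-type recurrence shifted so that a_0 = a_1 = 1.
Iterating: a_0=1, a_1=1, a_2=2, a_3=3, a_4=5, a_5=8, a_6=13, a_7=21, a_8=34, a_9=55, ...
a_57 = 591286729879.

591286729879


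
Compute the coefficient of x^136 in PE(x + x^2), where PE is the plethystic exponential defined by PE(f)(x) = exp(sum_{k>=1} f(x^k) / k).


With f(x) = x + x^2, the exponent is sum_{k>=1} (x^k + x^(2k)) / k = -ln(1 - x) - ln(1 - x^2). Exponentiating:
PE(x + x^2) = 1 / ((1 - x)(1 - x^2)).
This is the generating function for partitions of n into parts of size 1 or 2. The number of 2's can be any j in 0..68, and the rest are 1's, so
[x^136] = floor(136/2) + 1 = 69.

69


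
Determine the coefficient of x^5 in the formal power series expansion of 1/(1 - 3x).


The geometric series identity gives 1/(1 - c x) = sum_{k>=0} c^k x^k, so the coefficient of x^k is c^k.
Here c = 3 and k = 5.
Computing: 3^5 = 243

243


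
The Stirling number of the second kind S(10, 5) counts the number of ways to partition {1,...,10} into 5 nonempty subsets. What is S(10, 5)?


Using the explicit formula S(n,k) = (1/k!) sum_{j=0}^{k} (-1)^(k-j) C(k,j) j^n:
S(10, 5) = 42525
Equivalently, S(n,k) is n! times the coefficient of x^n in the EGF (e^x - 1)^k / k!.

42525


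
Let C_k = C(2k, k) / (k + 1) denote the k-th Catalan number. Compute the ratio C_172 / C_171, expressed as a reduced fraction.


Using C_k = (2k)! / (k! (k+1)!), the ratio C_{k+1}/C_k simplifies to
C_{k+1}/C_k = [(2k+2)! / ((k+1)! (k+2)!)] * [k! (k+1)! / (2k)!]
 = (2k+2)(2k+1) / ((k+1)(k+2)) = 2(2k+1) / (k+2).
For k = 171: 2(2*171 + 1) / (171 + 2) = 686/173 = 686/173.

686/173


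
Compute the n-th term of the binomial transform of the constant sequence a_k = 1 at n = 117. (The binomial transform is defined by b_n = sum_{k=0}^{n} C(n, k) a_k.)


With a_k = 1 for all k, b_n = sum_{k=0}^{n} C(n, k) = 2^n by the binomial theorem.
For n = 117: 2^117 = 166153499473114484112975882535043072.

166153499473114484112975882535043072


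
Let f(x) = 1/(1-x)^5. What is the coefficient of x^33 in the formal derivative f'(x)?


Differentiate: d/dx [ 1/(1-x)^r ] = r / (1-x)^(r+1).
Here r = 5, so f'(x) = 5 / (1-x)^6.
The expansion of 1/(1-x)^(r+1) has coefficient of x^n equal to C(n+r, r).
So the coefficient of x^33 in f'(x) is
5 * C(38, 5) = 5 * 501942 = 2509710

2509710


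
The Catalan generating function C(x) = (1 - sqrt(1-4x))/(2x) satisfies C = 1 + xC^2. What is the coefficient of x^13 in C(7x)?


Substituting x -> 7x scales the n-th coefficient by 7^n, so [x^13] C(7x) = 7^13 * C_13.
C_13 = C(2*13, 13)/(14) = 10400600/14 = 742900.
So 7^13 * 742900 = 96889010407 * 742900 = 71978845831360300.

71978845831360300


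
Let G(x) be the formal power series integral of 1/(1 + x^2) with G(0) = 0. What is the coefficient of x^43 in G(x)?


1/(1 + x^2) = sum_{j>=0} (-1)^j x^(2j). Integrating termwise with G(0) = 0:
G(x) = sum_{j>=0} (-1)^j x^(2j+1) / (2j+1) = arctan(x).
Only odd powers are nonzero. For x^43 write 43 = 2*21 + 1, giving
(-1)^21 / 43 = -1/43 = -1/43.

-1/43


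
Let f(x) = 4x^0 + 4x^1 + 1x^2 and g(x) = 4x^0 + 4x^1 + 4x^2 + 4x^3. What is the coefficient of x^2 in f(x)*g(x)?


Cauchy product at x^2:
4*4 + 4*4 + 1*4
= 36

36


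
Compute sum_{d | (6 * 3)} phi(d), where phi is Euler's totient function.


First, 6 * 3 = 18. One classical identity is sum_{d | n} phi(d) = n (each k in [1, n] has a unique gcd with n, and among the k's with gcd(k, n) = n/d there are phi(d) of them). So the sum equals 18. We also verify directly:
Divisors of 18: 1, 2, 3, 6, 9, 18.
phi values: 1, 1, 2, 2, 6, 6.
Sum = 18.

18


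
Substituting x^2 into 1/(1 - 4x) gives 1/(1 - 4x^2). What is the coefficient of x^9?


Since 1/(1 - 4x^2) only has even powers of x,
the coefficient of x^9 (odd) is 0.

0


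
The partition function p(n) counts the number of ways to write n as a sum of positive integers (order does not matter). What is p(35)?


Using the generating function prod_{k>=1} 1/(1-x^k), we compute p(35).
By dynamic programming over parts 1 through 35:
p(35) = 14883

14883


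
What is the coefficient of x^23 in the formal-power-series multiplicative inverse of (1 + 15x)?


The inverse is 1/(1 + 15x). Apply the geometric identity 1/(1 - y) = sum_{k>=0} y^k with y = -15x:
1/(1 + 15x) = sum_{k>=0} (-15)^k x^k.
So the coefficient of x^23 is (-15)^23 = -1122274146401882171630859375.

-1122274146401882171630859375


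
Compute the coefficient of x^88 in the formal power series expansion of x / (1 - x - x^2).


Let f(x) = sum_{k>=0} a_k x^k. Multiplying f(x) * (1 - x - x^2) = x and matching coefficients gives a_0 = 0, a_1 = 1, and a_k = a_{k-1} + a_{k-2} for k >= 2. These are the Fibonacci numbers F_k.
Iterating from F_0 = 0, F_1 = 1:
F_0=0, F_1=1, F_2=1, F_3=2, F_4=3, F_5=5, F_6=8, F_7=13, F_8=21, F_9=34, ...
F_88 = 1100087778366101931.

1100087778366101931


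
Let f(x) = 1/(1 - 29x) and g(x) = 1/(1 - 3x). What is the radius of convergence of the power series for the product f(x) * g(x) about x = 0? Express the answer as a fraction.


The radius of 1/(1 - 29x) is 1/29 (nearest singularity at x = 1/29), and the radius of 1/(1 - 3x) is 1/3.
The product f(x)*g(x) = 1/((1 - 29x)(1 - 3x)) has singularities at both 1/29 and 1/3, so its radius of convergence is the distance to the nearest one:
min(1/29, 1/3) = 1/29.

1/29


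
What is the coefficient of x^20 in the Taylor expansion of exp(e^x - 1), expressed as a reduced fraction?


exp(e^x - 1) = sum_{k>=0} Bell_k x^k / k!, where Bell_k is the k-th Bell number.
So the coefficient of x^20 is Bell_20 / 20!.
Computing: Bell_20 = 51724158235372 and 20! = 2432902008176640000, giving
51724158235372/2432902008176640000 = 263898766507/12412765347840000.

263898766507/12412765347840000


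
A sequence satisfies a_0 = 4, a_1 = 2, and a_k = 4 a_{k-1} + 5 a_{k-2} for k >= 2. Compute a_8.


The characteristic equation is t^2 - 4 t - 5 = 0, with roots r_1 = 5 and r_2 = -1 (so c_1 = r_1 + r_2, c_2 = -r_1 r_2 as required).
One can use the closed form a_n = A r_1^n + B r_2^n, but direct iteration is more reliable:
a_0 = 4, a_1 = 2, a_2 = 28, a_3 = 122, a_4 = 628, a_5 = 3122, a_6 = 15628, a_7 = 78122, a_8 = 390628.
So a_8 = 390628.

390628


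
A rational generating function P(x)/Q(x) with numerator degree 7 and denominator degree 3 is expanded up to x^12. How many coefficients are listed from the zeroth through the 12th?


Expanding up to x^12 gives the coefficients for x^0, x^1, ..., x^12.
That is 12 + 1 = 13 coefficients in total.

13


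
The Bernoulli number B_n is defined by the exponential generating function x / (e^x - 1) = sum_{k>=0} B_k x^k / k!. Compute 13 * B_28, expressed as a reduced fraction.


Bernoulli numbers can also be computed recursively via B_0 = 1 and sum_{j=0}^{m} C(m+1, j) B_j = 0 for m >= 1. Odd-index Bernoulli numbers vanish for k >= 3.
Computing B_28 = -23749461029/870, so 13 * B_28 = 13 * -23749461029/870 = -308742993377/870.

-308742993377/870


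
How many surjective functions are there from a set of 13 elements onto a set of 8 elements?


By inclusion-exclusion on which target elements are missed, the number of surjections from an n-set onto a k-set is
surj(n, k) = sum_{j=0}^{k} (-1)^j C(k, j) (k - j)^n.
Equivalently surj(n, k) = k! * S(n, k), where S(n, k) is the Stirling number of the second kind.
For n = 13, k = 8:
S(13, 8) = 1899612, so
surj = 8! * 1899612 = 40320 * 1899612 = 76592355840.

76592355840


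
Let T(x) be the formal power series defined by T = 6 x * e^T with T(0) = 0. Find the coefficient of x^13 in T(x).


Apply the Lagrange inversion formula: if T = 6 x * phi(T) with phi(t) = e^t, then
[x^n] T = 6^n * (1/n) [t^(n-1)] phi(t)^n = 6^n * (1/n) [t^(n-1)] e^(n t) = 6^n * (1/n) * n^(n-1) / (n-1)! = 6^n * n^(n-1) / n!.
When c = 1 this is the Cayley count of rooted labeled trees on n vertices, divided by n!.
For n = 13: 6^13 * 13^12 / 13! = 13060694016 * 23298085122481/6227020800 = 94066914762214056/1925.

94066914762214056/1925


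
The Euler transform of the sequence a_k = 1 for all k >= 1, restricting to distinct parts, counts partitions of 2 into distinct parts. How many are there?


Partitions of 2 into distinct parts can be computed via generating function.
Product (1+x)(1+x^2)(1+x^3)...
The coefficient of x^2 = 1

1


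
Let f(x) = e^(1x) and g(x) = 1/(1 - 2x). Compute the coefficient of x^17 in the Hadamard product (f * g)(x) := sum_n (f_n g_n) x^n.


Expanding: f_k = 1^k/k! (from e^(1x)) and g_k = 2^k (from 1/(1 - 2x)). So the Hadamard coefficient (f * g)_k = 1^k 2^k / k! = (2)^k / k!.
For k = 17: 2^17/17! = 131072/355687428096000 = 4/10854718875.

4/10854718875


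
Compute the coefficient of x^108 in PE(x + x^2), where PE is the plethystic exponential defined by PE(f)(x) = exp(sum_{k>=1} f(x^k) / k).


With f(x) = x + x^2, the exponent is sum_{k>=1} (x^k + x^(2k)) / k = -ln(1 - x) - ln(1 - x^2). Exponentiating:
PE(x + x^2) = 1 / ((1 - x)(1 - x^2)).
This is the generating function for partitions of n into parts of size 1 or 2. The number of 2's can be any j in 0..54, and the rest are 1's, so
[x^108] = floor(108/2) + 1 = 55.

55


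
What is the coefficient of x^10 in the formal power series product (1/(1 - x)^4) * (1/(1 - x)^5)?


Combine the factors: (1/(1 - x)^4) * (1/(1 - x)^5) = 1/(1 - x)^9.
Then use 1/(1 - x)^r = sum_{k>=0} C(k + r - 1, r - 1) x^k with r = 9 and k = 10:
C(18, 8) = 43758.

43758


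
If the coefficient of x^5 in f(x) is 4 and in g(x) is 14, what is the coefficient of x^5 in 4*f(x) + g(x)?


Scalar multiplication scales coefficients: 4 * 4 = 16.
Then add the g coefficient: 16 + 14
= 30

30


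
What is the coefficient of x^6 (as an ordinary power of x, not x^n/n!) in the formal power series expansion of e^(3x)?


The exponential series is e^y = sum_{k>=0} y^k / k!. Substituting y = 3x gives
e^(3x) = sum_{k>=0} 3^k x^k / k!.
So the coefficient of x^n is a^n/n! with a = 3, n = 6:
3^6 / 6! = 729/720 = 81/80

81/80


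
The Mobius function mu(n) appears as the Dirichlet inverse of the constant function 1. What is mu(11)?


11 = 11 (all distinct primes).
mu(11) = (-1)^1 = -1

-1


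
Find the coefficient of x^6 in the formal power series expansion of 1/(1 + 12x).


Write 1/(1 + c x) = 1/(1 - (-c) x) and apply the geometric-series identity
1/(1 - y) = sum_{k>=0} y^k to get 1/(1 + c x) = sum_{k>=0} (-c)^k x^k.
So the coefficient of x^k is (-c)^k = (-1)^k * c^k.
Here c = 12 and k = 6:
(-12)^6 = 1 * 2985984 = 2985984

2985984
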